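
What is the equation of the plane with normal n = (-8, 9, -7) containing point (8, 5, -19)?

The plane through P with normal n = (a, b, c) satisfies n·(r - P) = 0,
i.e. ax + by + cz = a·x₀ + b·y₀ + c·z₀.
d = (-8)·8 + 9·5 + (-7)·(-19)
  = -64 + 45 + 133
  = 114
Equation: -8x + 9y - 7z = 114

-8x + 9y - 7z = 114


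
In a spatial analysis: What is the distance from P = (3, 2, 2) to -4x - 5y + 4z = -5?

distance = |a·x₀ + b·y₀ + c·z₀ - d| / √(a² + b² + c²)
  = |(-4)·3 + (-5)·2 + 4·2 - (-5)| / √((-4)² + (-5)² + 4²)
  = |-12 - 10 + 8 + 5| / √(16 + 25 + 16)
  = |-9| / √57
  = 9 / 7.55
  ≈ 1.192

1.192


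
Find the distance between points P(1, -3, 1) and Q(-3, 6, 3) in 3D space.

d = √[(x₂-x₁)² + (y₂-y₁)² + (z₂-z₁)²]
  = √[(-4)² + 9² + 2²]
  = √[16 + 81 + 4]
  = √101
  ≈ 10.05

10.05


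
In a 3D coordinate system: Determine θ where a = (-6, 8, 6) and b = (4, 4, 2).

a·b = (-6)·4 + 8·4 + 6·2 = -24 + 32 + 12 = 20
|a| = √((-6)² + 8² + 6²) = √136 ≈ 11.66
|b| = √(4² + 4² + 2²) = √36 ≈ 6
cos θ = (a·b)/(|a||b|) = 20/(11.66·6) ≈ 0.2858
θ = arccos(0.2858) ≈ 73.39°

73.39°


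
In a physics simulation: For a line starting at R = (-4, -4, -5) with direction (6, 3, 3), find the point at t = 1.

P(t) = R + t·d
  = (-4 + 6·1, -4 + 3·1, -5 + 3·1)
  = (-4 + 6, -4 + 3, -5 + 3)
  = (2, -1, -2)

(2, -1, -2)


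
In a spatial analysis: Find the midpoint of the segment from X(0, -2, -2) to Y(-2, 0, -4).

M = ((x₁+x₂)/2, (y₁+y₂)/2, (z₁+z₂)/2)
  = ((0 - 2)/2, (-2 + 0)/2, (-2 - 4)/2)
  = (-2/2, -2/2, -6/2)
  = (-1, -1, -3)

(-1, -1, -3)


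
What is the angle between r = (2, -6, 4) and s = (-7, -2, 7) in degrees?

r·s = 2·(-7) + (-6)·(-2) + 4·7 = -14 + 12 + 28 = 26
|r| = √(2² + (-6)² + 4²) = √56 ≈ 7.483
|s| = √((-7)² + (-2)² + 7²) = √102 ≈ 10.1
cos θ = (r·s)/(|r||s|) = 26/(7.483·10.1) ≈ 0.344
θ = arccos(0.344) ≈ 69.88°

69.88°


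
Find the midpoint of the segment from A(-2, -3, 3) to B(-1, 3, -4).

M = ((x₁+x₂)/2, (y₁+y₂)/2, (z₁+z₂)/2)
  = ((-2 - 1)/2, (-3 + 3)/2, (3 - 4)/2)
  = (-3/2, 0/2, -1/2)
  = (-1.5, 0, -0.5)

(-1.5, 0, -0.5)


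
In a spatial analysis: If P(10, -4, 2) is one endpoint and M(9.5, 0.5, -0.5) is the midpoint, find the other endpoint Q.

Q = 2M - P
  = (2·9.5 - 10, 2·0.5 - (-4), 2·(-0.5) - 2)
  = (19 - 10, 1 + 4, -1 - 2)
  = (9, 5, -3)

(9, 5, -3)


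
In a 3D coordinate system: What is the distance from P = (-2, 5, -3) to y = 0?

distance = |a·x₀ + b·y₀ + c·z₀ - d| / √(a² + b² + c²)
  = |0·(-2) + 1·5 + 0·(-3) - 0| / √(0² + 1² + 0²)
  = |0 + 5 + 0 + 0| / √(0 + 1 + 0)
  = |5| / √1
  = 5 / 1
  ≈ 5

5


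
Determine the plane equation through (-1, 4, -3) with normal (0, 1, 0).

The plane through P with normal n = (a, b, c) satisfies n·(r - P) = 0,
i.e. ax + by + cz = a·x₀ + b·y₀ + c·z₀.
d = 0·(-1) + 1·4 + 0·(-3)
  = 0 + 4 + 0
  = 4
Equation: y = 4

y = 4


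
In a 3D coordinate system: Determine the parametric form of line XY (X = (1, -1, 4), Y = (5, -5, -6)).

Direction vector d = Y - X = (5 - 1, -5 + 1, -6 - 4) = (4, -4, -10)
Parametric form r = X + t·d:
x = 1 + 4t, y = -1 - 4t, z = 4 - 10t

x = 1 + 4t, y = -1 - 4t, z = 4 - 10t


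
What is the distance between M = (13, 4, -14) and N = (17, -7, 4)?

d = √[(x₂-x₁)² + (y₂-y₁)² + (z₂-z₁)²]
  = √[4² + (-11)² + 18²]
  = √[16 + 121 + 324]
  = √461
  ≈ 21.47

21.47


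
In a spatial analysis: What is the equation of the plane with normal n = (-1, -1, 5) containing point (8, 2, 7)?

The plane through P with normal n = (a, b, c) satisfies n·(r - P) = 0,
i.e. ax + by + cz = a·x₀ + b·y₀ + c·z₀.
d = (-1)·8 + (-1)·2 + 5·7
  = -8 - 2 + 35
  = 25
Equation: -x - y + 5z = 25

-x - y + 5z = 25


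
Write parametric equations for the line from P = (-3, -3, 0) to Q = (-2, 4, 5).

Direction vector d = Q - P = (-2 + 3, 4 + 3, 5 + 0) = (1, 7, 5)
Parametric form r = P + t·d:
x = -3 + t, y = -3 + 7t, z = 0 + 5t

x = -3 + t, y = -3 + 7t, z = 0 + 5t


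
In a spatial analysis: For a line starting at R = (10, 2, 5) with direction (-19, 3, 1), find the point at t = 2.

P(t) = R + t·d
  = (10 + (-19)·2, 2 + 3·2, 5 + 1·2)
  = (10 - 38, 2 + 6, 5 + 2)
  = (-28, 8, 7)

(-28, 8, 7)


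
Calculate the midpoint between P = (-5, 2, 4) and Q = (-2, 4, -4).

M = ((x₁+x₂)/2, (y₁+y₂)/2, (z₁+z₂)/2)
  = ((-5 - 2)/2, (2 + 4)/2, (4 - 4)/2)
  = (-7/2, 6/2, 0/2)
  = (-3.5, 3, 0)

(-3.5, 3, 0)


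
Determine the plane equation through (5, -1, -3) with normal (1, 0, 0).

The plane through P with normal n = (a, b, c) satisfies n·(r - P) = 0,
i.e. ax + by + cz = a·x₀ + b·y₀ + c·z₀.
d = 1·5 + 0·(-1) + 0·(-3)
  = 5 + 0 + 0
  = 5
Equation: x = 5

x = 5


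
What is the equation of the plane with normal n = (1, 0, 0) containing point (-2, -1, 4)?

The plane through P with normal n = (a, b, c) satisfies n·(r - P) = 0,
i.e. ax + by + cz = a·x₀ + b·y₀ + c·z₀.
d = 1·(-2) + 0·(-1) + 0·4
  = -2 + 0 + 0
  = -2
Equation: x = -2

x = -2


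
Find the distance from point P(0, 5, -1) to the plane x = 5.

distance = |a·x₀ + b·y₀ + c·z₀ - d| / √(a² + b² + c²)
  = |1·0 + 0·5 + 0·(-1) - 5| / √(1² + 0² + 0²)
  = |0 + 0 + 0 - 5| / √(1 + 0 + 0)
  = |-5| / √1
  = 5 / 1
  ≈ 5

5


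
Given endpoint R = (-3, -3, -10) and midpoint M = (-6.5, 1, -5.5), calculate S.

S = 2M - R
  = (2·(-6.5) - (-3), 2·1 - (-3), 2·(-5.5) - (-10))
  = (-13 + 3, 2 + 3, -11 + 10)
  = (-10, 5, -1)

(-10, 5, -1)


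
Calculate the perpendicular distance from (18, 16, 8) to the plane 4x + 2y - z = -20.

distance = |a·x₀ + b·y₀ + c·z₀ - d| / √(a² + b² + c²)
  = |4·18 + 2·16 + (-1)·8 - (-20)| / √(4² + 2² + (-1)²)
  = |72 + 32 - 8 + 20| / √(16 + 4 + 1)
  = |116| / √21
  = 116 / 4.583
  ≈ 25.31

25.31


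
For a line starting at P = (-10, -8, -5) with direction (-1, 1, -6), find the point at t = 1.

P(t) = P + t·d
  = (-10 + (-1)·1, -8 + 1·1, -5 + (-6)·1)
  = (-10 - 1, -8 + 1, -5 - 6)
  = (-11, -7, -11)

(-11, -7, -11)


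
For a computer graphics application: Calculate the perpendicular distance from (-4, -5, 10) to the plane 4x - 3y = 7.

distance = |a·x₀ + b·y₀ + c·z₀ - d| / √(a² + b² + c²)
  = |4·(-4) + (-3)·(-5) + 0·10 - 7| / √(4² + (-3)² + 0²)
  = |-16 + 15 + 0 - 7| / √(16 + 9 + 0)
  = |-8| / √25
  = 8 / 5
  ≈ 1.6

1.6


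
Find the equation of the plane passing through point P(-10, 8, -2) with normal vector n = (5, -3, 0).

The plane through P with normal n = (a, b, c) satisfies n·(r - P) = 0,
i.e. ax + by + cz = a·x₀ + b·y₀ + c·z₀.
d = 5·(-10) + (-3)·8 + 0·(-2)
  = -50 - 24 + 0
  = -74
Equation: 5x - 3y = -74

5x - 3y = -74


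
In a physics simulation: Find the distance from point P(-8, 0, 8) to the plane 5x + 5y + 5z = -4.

distance = |a·x₀ + b·y₀ + c·z₀ - d| / √(a² + b² + c²)
  = |5·(-8) + 5·0 + 5·8 - (-4)| / √(5² + 5² + 5²)
  = |-40 + 0 + 40 + 4| / √(25 + 25 + 25)
  = |4| / √75
  = 4 / 8.66
  ≈ 0.4619

0.4619


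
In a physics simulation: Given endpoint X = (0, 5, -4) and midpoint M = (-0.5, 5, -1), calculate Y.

Y = 2M - X
  = (2·(-0.5) - 0, 2·5 - 5, 2·(-1) - (-4))
  = (-1 + 0, 10 - 5, -2 + 4)
  = (-1, 5, 2)

(-1, 5, 2)


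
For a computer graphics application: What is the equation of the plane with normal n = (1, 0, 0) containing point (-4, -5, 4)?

The plane through P with normal n = (a, b, c) satisfies n·(r - P) = 0,
i.e. ax + by + cz = a·x₀ + b·y₀ + c·z₀.
d = 1·(-4) + 0·(-5) + 0·4
  = -4 + 0 + 0
  = -4
Equation: x = -4

x = -4


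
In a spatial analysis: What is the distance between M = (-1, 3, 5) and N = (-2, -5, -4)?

d = √[(x₂-x₁)² + (y₂-y₁)² + (z₂-z₁)²]
  = √[(-1)² + (-8)² + (-9)²]
  = √[1 + 64 + 81]
  = √146
  ≈ 12.08

12.08


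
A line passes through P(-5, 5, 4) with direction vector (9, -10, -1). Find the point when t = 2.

P(t) = P + t·d
  = (-5 + 9·2, 5 + (-10)·2, 4 + (-1)·2)
  = (-5 + 18, 5 - 20, 4 - 2)
  = (13, -15, 2)

(13, -15, 2)


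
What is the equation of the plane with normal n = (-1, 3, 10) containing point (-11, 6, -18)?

The plane through P with normal n = (a, b, c) satisfies n·(r - P) = 0,
i.e. ax + by + cz = a·x₀ + b·y₀ + c·z₀.
d = (-1)·(-11) + 3·6 + 10·(-18)
  = 11 + 18 - 180
  = -151
Equation: -x + 3y + 10z = -151

-x + 3y + 10z = -151


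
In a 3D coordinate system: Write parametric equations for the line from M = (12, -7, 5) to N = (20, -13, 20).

Direction vector d = N - M = (20 - 12, -13 + 7, 20 - 5) = (8, -6, 15)
Parametric form r = M + t·d:
x = 12 + 8t, y = -7 - 6t, z = 5 + 15t

x = 12 + 8t, y = -7 - 6t, z = 5 + 15t


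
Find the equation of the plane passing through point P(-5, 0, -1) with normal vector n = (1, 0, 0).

The plane through P with normal n = (a, b, c) satisfies n·(r - P) = 0,
i.e. ax + by + cz = a·x₀ + b·y₀ + c·z₀.
d = 1·(-5) + 0·0 + 0·(-1)
  = -5 + 0 + 0
  = -5
Equation: x = -5

x = -5


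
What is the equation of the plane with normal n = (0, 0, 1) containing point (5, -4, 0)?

The plane through P with normal n = (a, b, c) satisfies n·(r - P) = 0,
i.e. ax + by + cz = a·x₀ + b·y₀ + c·z₀.
d = 0·5 + 0·(-4) + 1·0
  = 0 + 0 + 0
  = 0
Equation: z = 0

z = 0


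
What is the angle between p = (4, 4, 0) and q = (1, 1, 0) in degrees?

p·q = 4·1 + 4·1 + 0·0 = 4 + 4 + 0 = 8
|p| = √(4² + 4² + 0²) = √32 ≈ 5.657
|q| = √(1² + 1² + 0²) = √2 ≈ 1.414
cos θ = (p·q)/(|p||q|) = 8/(5.657·1.414) ≈ 1
θ = arccos(1) ≈ 0°

0°


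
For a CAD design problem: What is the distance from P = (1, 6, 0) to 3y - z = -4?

distance = |a·x₀ + b·y₀ + c·z₀ - d| / √(a² + b² + c²)
  = |0·1 + 3·6 + (-1)·0 - (-4)| / √(0² + 3² + (-1)²)
  = |0 + 18 + 0 + 4| / √(0 + 9 + 1)
  = |22| / √10
  = 22 / 3.162
  ≈ 6.957

6.957


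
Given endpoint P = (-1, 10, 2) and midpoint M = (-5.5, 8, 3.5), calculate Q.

Q = 2M - P
  = (2·(-5.5) - (-1), 2·8 - 10, 2·3.5 - 2)
  = (-11 + 1, 16 - 10, 7 - 2)
  = (-10, 6, 5)

(-10, 6, 5)


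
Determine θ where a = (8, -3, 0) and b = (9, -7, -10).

a·b = 8·9 + (-3)·(-7) + 0·(-10) = 72 + 21 + 0 = 93
|a| = √(8² + (-3)² + 0²) = √73 ≈ 8.544
|b| = √(9² + (-7)² + (-10)²) = √230 ≈ 15.17
cos θ = (a·b)/(|a||b|) = 93/(8.544·15.17) ≈ 0.7177
θ = arccos(0.7177) ≈ 44.13°

44.13°


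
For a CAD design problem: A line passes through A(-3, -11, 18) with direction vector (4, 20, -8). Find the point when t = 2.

P(t) = A + t·d
  = (-3 + 4·2, -11 + 20·2, 18 + (-8)·2)
  = (-3 + 8, -11 + 40, 18 - 16)
  = (5, 29, 2)

(5, 29, 2)


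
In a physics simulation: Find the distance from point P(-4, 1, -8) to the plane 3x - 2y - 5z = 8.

distance = |a·x₀ + b·y₀ + c·z₀ - d| / √(a² + b² + c²)
  = |3·(-4) + (-2)·1 + (-5)·(-8) - 8| / √(3² + (-2)² + (-5)²)
  = |-12 - 2 + 40 - 8| / √(9 + 4 + 25)
  = |18| / √38
  = 18 / 6.164
  ≈ 2.92

2.92


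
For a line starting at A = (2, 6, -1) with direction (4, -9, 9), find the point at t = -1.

P(t) = A + t·d
  = (2 + 4·(-1), 6 + (-9)·(-1), -1 + 9·(-1))
  = (2 - 4, 6 + 9, -1 - 9)
  = (-2, 15, -10)

(-2, 15, -10)


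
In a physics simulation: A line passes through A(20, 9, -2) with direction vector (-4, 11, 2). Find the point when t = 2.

P(t) = A + t·d
  = (20 + (-4)·2, 9 + 11·2, -2 + 2·2)
  = (20 - 8, 9 + 22, -2 + 4)
  = (12, 31, 2)

(12, 31, 2)


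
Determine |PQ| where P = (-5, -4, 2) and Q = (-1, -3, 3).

d = √[(x₂-x₁)² + (y₂-y₁)² + (z₂-z₁)²]
  = √[4² + 1² + 1²]
  = √[16 + 1 + 1]
  = √18
  ≈ 4.243

4.243


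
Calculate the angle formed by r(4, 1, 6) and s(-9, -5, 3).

r·s = 4·(-9) + 1·(-5) + 6·3 = -36 - 5 + 18 = -23
|r| = √(4² + 1² + 6²) = √53 ≈ 7.28
|s| = √((-9)² + (-5)² + 3²) = √115 ≈ 10.72
cos θ = (r·s)/(|r||s|) = -23/(7.28·10.72) ≈ -0.2946
θ = arccos(-0.2946) ≈ 107.1°

107.1°


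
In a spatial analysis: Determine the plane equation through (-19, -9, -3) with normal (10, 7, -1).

The plane through P with normal n = (a, b, c) satisfies n·(r - P) = 0,
i.e. ax + by + cz = a·x₀ + b·y₀ + c·z₀.
d = 10·(-19) + 7·(-9) + (-1)·(-3)
  = -190 - 63 + 3
  = -250
Equation: 10x + 7y - z = -250

10x + 7y - z = -250


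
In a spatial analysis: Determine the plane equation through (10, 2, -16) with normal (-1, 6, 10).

The plane through P with normal n = (a, b, c) satisfies n·(r - P) = 0,
i.e. ax + by + cz = a·x₀ + b·y₀ + c·z₀.
d = (-1)·10 + 6·2 + 10·(-16)
  = -10 + 12 - 160
  = -158
Equation: -x + 6y + 10z = -158

-x + 6y + 10z = -158


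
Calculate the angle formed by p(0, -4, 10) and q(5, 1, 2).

p·q = 0·5 + (-4)·1 + 10·2 = 0 - 4 + 20 = 16
|p| = √(0² + (-4)² + 10²) = √116 ≈ 10.77
|q| = √(5² + 1² + 2²) = √30 ≈ 5.477
cos θ = (p·q)/(|p||q|) = 16/(10.77·5.477) ≈ 0.2712
θ = arccos(0.2712) ≈ 74.26°

74.26°


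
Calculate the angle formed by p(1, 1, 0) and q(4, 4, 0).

p·q = 1·4 + 1·4 + 0·0 = 4 + 4 + 0 = 8
|p| = √(1² + 1² + 0²) = √2 ≈ 1.414
|q| = √(4² + 4² + 0²) = √32 ≈ 5.657
cos θ = (p·q)/(|p||q|) = 8/(1.414·5.657) ≈ 1
θ = arccos(1) ≈ 0°

0°


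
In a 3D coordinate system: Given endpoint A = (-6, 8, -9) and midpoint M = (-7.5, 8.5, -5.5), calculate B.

B = 2M - A
  = (2·(-7.5) - (-6), 2·8.5 - 8, 2·(-5.5) - (-9))
  = (-15 + 6, 17 - 8, -11 + 9)
  = (-9, 9, -2)

(-9, 9, -2)


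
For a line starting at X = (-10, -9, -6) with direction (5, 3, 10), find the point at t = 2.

P(t) = X + t·d
  = (-10 + 5·2, -9 + 3·2, -6 + 10·2)
  = (-10 + 10, -9 + 6, -6 + 20)
  = (0, -3, 14)

(0, -3, 14)


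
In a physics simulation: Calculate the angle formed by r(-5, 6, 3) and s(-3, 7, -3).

r·s = (-5)·(-3) + 6·7 + 3·(-3) = 15 + 42 - 9 = 48
|r| = √((-5)² + 6² + 3²) = √70 ≈ 8.367
|s| = √((-3)² + 7² + (-3)²) = √67 ≈ 8.185
cos θ = (r·s)/(|r||s|) = 48/(8.367·8.185) ≈ 0.7009
θ = arccos(0.7009) ≈ 45.5°

45.5°


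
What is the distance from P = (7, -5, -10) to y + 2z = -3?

distance = |a·x₀ + b·y₀ + c·z₀ - d| / √(a² + b² + c²)
  = |0·7 + 1·(-5) + 2·(-10) - (-3)| / √(0² + 1² + 2²)
  = |0 - 5 - 20 + 3| / √(0 + 1 + 4)
  = |-22| / √5
  = 22 / 2.236
  ≈ 9.839

9.839


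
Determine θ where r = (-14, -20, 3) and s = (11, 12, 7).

r·s = (-14)·11 + (-20)·12 + 3·7 = -154 - 240 + 21 = -373
|r| = √((-14)² + (-20)² + 3²) = √605 ≈ 24.6
|s| = √(11² + 12² + 7²) = √314 ≈ 17.72
cos θ = (r·s)/(|r||s|) = -373/(24.6·17.72) ≈ -0.8558
θ = arccos(-0.8558) ≈ 148.8°

148.8°


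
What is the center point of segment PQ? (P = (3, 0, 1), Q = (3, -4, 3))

M = ((x₁+x₂)/2, (y₁+y₂)/2, (z₁+z₂)/2)
  = ((3 + 3)/2, (0 - 4)/2, (1 + 3)/2)
  = (6/2, -4/2, 4/2)
  = (3, -2, 2)

(3, -2, 2)


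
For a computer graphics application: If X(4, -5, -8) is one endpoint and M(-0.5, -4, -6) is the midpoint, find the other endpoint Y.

Y = 2M - X
  = (2·(-0.5) - 4, 2·(-4) - (-5), 2·(-6) - (-8))
  = (-1 - 4, -8 + 5, -12 + 8)
  = (-5, -3, -4)

(-5, -3, -4)


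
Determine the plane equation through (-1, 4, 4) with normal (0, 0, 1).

The plane through P with normal n = (a, b, c) satisfies n·(r - P) = 0,
i.e. ax + by + cz = a·x₀ + b·y₀ + c·z₀.
d = 0·(-1) + 0·4 + 1·4
  = 0 + 0 + 4
  = 4
Equation: z = 4

z = 4


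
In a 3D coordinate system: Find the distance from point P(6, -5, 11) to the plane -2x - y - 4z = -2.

distance = |a·x₀ + b·y₀ + c·z₀ - d| / √(a² + b² + c²)
  = |(-2)·6 + (-1)·(-5) + (-4)·11 - (-2)| / √((-2)² + (-1)² + (-4)²)
  = |-12 + 5 - 44 + 2| / √(4 + 1 + 16)
  = |-49| / √21
  = 49 / 4.583
  ≈ 10.69

10.69


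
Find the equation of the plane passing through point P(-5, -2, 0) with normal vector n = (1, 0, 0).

The plane through P with normal n = (a, b, c) satisfies n·(r - P) = 0,
i.e. ax + by + cz = a·x₀ + b·y₀ + c·z₀.
d = 1·(-5) + 0·(-2) + 0·0
  = -5 + 0 + 0
  = -5
Equation: x = -5

x = -5


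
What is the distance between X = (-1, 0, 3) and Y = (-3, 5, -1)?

d = √[(x₂-x₁)² + (y₂-y₁)² + (z₂-z₁)²]
  = √[(-2)² + 5² + (-4)²]
  = √[4 + 25 + 16]
  = √45
  ≈ 6.708

6.708


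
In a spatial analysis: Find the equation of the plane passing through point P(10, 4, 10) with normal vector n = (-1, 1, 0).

The plane through P with normal n = (a, b, c) satisfies n·(r - P) = 0,
i.e. ax + by + cz = a·x₀ + b·y₀ + c·z₀.
d = (-1)·10 + 1·4 + 0·10
  = -10 + 4 + 0
  = -6
Equation: -x + y = -6

-x + y = -6


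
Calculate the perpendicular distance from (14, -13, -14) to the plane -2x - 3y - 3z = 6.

distance = |a·x₀ + b·y₀ + c·z₀ - d| / √(a² + b² + c²)
  = |(-2)·14 + (-3)·(-13) + (-3)·(-14) - 6| / √((-2)² + (-3)² + (-3)²)
  = |-28 + 39 + 42 - 6| / √(4 + 9 + 9)
  = |47| / √22
  = 47 / 4.69
  ≈ 10.02

10.02


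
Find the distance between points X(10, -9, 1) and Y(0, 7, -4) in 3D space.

d = √[(x₂-x₁)² + (y₂-y₁)² + (z₂-z₁)²]
  = √[(-10)² + 16² + (-5)²]
  = √[100 + 256 + 25]
  = √381
  ≈ 19.52

19.52


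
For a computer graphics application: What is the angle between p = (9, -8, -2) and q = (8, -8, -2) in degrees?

p·q = 9·8 + (-8)·(-8) + (-2)·(-2) = 72 + 64 + 4 = 140
|p| = √(9² + (-8)² + (-2)²) = √149 ≈ 12.21
|q| = √(8² + (-8)² + (-2)²) = √132 ≈ 11.49
cos θ = (p·q)/(|p||q|) = 140/(12.21·11.49) ≈ 0.9983
θ = arccos(0.9983) ≈ 3.371°

3.371°


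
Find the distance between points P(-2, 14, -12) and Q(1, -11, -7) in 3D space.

d = √[(x₂-x₁)² + (y₂-y₁)² + (z₂-z₁)²]
  = √[3² + (-25)² + 5²]
  = √[9 + 625 + 25]
  = √659
  ≈ 25.67

25.67


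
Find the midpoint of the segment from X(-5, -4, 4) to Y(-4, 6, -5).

M = ((x₁+x₂)/2, (y₁+y₂)/2, (z₁+z₂)/2)
  = ((-5 - 4)/2, (-4 + 6)/2, (4 - 5)/2)
  = (-9/2, 2/2, -1/2)
  = (-4.5, 1, -0.5)

(-4.5, 1, -0.5)


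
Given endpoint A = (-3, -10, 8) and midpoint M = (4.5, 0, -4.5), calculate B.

B = 2M - A
  = (2·4.5 - (-3), 2·0 - (-10), 2·(-4.5) - 8)
  = (9 + 3, 0 + 10, -9 - 8)
  = (12, 10, -17)

(12, 10, -17)


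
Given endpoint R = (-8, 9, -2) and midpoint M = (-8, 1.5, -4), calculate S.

S = 2M - R
  = (2·(-8) - (-8), 2·1.5 - 9, 2·(-4) - (-2))
  = (-16 + 8, 3 - 9, -8 + 2)
  = (-8, -6, -6)

(-8, -6, -6)


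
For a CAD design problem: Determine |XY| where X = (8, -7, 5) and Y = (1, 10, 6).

d = √[(x₂-x₁)² + (y₂-y₁)² + (z₂-z₁)²]
  = √[(-7)² + 17² + 1²]
  = √[49 + 289 + 1]
  = √339
  ≈ 18.41

18.41


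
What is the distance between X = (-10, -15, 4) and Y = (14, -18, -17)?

d = √[(x₂-x₁)² + (y₂-y₁)² + (z₂-z₁)²]
  = √[24² + (-3)² + (-21)²]
  = √[576 + 9 + 441]
  = √1026
  ≈ 32.03

32.03


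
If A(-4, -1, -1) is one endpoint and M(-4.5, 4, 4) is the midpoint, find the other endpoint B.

B = 2M - A
  = (2·(-4.5) - (-4), 2·4 - (-1), 2·4 - (-1))
  = (-9 + 4, 8 + 1, 8 + 1)
  = (-5, 9, 9)

(-5, 9, 9)


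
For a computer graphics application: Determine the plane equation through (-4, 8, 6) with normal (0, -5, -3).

The plane through P with normal n = (a, b, c) satisfies n·(r - P) = 0,
i.e. ax + by + cz = a·x₀ + b·y₀ + c·z₀.
d = 0·(-4) + (-5)·8 + (-3)·6
  = 0 - 40 - 18
  = -58
Equation: -5y - 3z = -58

-5y - 3z = -58


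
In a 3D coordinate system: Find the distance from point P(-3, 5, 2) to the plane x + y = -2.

distance = |a·x₀ + b·y₀ + c·z₀ - d| / √(a² + b² + c²)
  = |1·(-3) + 1·5 + 0·2 - (-2)| / √(1² + 1² + 0²)
  = |-3 + 5 + 0 + 2| / √(1 + 1 + 0)
  = |4| / √2
  = 4 / 1.414
  ≈ 2.828

2.828


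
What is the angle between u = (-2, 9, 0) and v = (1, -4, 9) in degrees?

u·v = (-2)·1 + 9·(-4) + 0·9 = -2 - 36 + 0 = -38
|u| = √((-2)² + 9² + 0²) = √85 ≈ 9.22
|v| = √(1² + (-4)² + 9²) = √98 ≈ 9.899
cos θ = (u·v)/(|u||v|) = -38/(9.22·9.899) ≈ -0.4164
θ = arccos(-0.4164) ≈ 114.6°

114.6°


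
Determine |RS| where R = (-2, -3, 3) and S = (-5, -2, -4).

d = √[(x₂-x₁)² + (y₂-y₁)² + (z₂-z₁)²]
  = √[(-3)² + 1² + (-7)²]
  = √[9 + 1 + 49]
  = √59
  ≈ 7.681

7.681


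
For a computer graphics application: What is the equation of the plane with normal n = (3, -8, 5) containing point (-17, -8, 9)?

The plane through P with normal n = (a, b, c) satisfies n·(r - P) = 0,
i.e. ax + by + cz = a·x₀ + b·y₀ + c·z₀.
d = 3·(-17) + (-8)·(-8) + 5·9
  = -51 + 64 + 45
  = 58
Equation: 3x - 8y + 5z = 58

3x - 8y + 5z = 58


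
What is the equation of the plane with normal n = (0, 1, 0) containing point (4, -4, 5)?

The plane through P with normal n = (a, b, c) satisfies n·(r - P) = 0,
i.e. ax + by + cz = a·x₀ + b·y₀ + c·z₀.
d = 0·4 + 1·(-4) + 0·5
  = 0 - 4 + 0
  = -4
Equation: y = -4

y = -4


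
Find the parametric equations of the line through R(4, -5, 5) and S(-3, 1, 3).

Direction vector d = S - R = (-3 - 4, 1 + 5, 3 - 5) = (-7, 6, -2)
Parametric form r = R + t·d:
x = 4 - 7t, y = -5 + 6t, z = 5 - 2t

x = 4 - 7t, y = -5 + 6t, z = 5 - 2t


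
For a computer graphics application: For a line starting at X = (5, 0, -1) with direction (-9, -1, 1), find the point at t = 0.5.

P(t) = X + t·d
  = (5 + (-9)·0.5, 0 + (-1)·0.5, -1 + 1·0.5)
  = (5 - 4.5, 0 - 0.5, -1 + 0.5)
  = (0.5, -0.5, -0.5)

(0.5, -0.5, -0.5)


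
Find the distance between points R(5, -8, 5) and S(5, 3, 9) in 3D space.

d = √[(x₂-x₁)² + (y₂-y₁)² + (z₂-z₁)²]
  = √[0² + 11² + 4²]
  = √[0 + 121 + 16]
  = √137
  ≈ 11.7

11.7


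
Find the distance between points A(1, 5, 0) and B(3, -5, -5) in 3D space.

d = √[(x₂-x₁)² + (y₂-y₁)² + (z₂-z₁)²]
  = √[2² + (-10)² + (-5)²]
  = √[4 + 100 + 25]
  = √129
  ≈ 11.36

11.36


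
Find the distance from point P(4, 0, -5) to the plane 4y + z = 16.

distance = |a·x₀ + b·y₀ + c·z₀ - d| / √(a² + b² + c²)
  = |0·4 + 4·0 + 1·(-5) - 16| / √(0² + 4² + 1²)
  = |0 + 0 - 5 - 16| / √(0 + 16 + 1)
  = |-21| / √17
  = 21 / 4.123
  ≈ 5.093

5.093


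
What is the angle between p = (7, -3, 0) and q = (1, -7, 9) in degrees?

p·q = 7·1 + (-3)·(-7) + 0·9 = 7 + 21 + 0 = 28
|p| = √(7² + (-3)² + 0²) = √58 ≈ 7.616
|q| = √(1² + (-7)² + 9²) = √131 ≈ 11.45
cos θ = (p·q)/(|p||q|) = 28/(7.616·11.45) ≈ 0.3212
θ = arccos(0.3212) ≈ 71.26°

71.26°


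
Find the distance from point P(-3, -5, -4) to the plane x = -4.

distance = |a·x₀ + b·y₀ + c·z₀ - d| / √(a² + b² + c²)
  = |1·(-3) + 0·(-5) + 0·(-4) - (-4)| / √(1² + 0² + 0²)
  = |-3 + 0 + 0 + 4| / √(1 + 0 + 0)
  = |1| / √1
  = 1 / 1
  ≈ 1

1


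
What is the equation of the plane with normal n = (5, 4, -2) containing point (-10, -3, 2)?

The plane through P with normal n = (a, b, c) satisfies n·(r - P) = 0,
i.e. ax + by + cz = a·x₀ + b·y₀ + c·z₀.
d = 5·(-10) + 4·(-3) + (-2)·2
  = -50 - 12 - 4
  = -66
Equation: 5x + 4y - 2z = -66

5x + 4y - 2z = -66


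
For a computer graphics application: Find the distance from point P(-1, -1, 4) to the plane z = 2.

distance = |a·x₀ + b·y₀ + c·z₀ - d| / √(a² + b² + c²)
  = |0·(-1) + 0·(-1) + 1·4 - 2| / √(0² + 0² + 1²)
  = |0 + 0 + 4 - 2| / √(0 + 0 + 1)
  = |2| / √1
  = 2 / 1
  ≈ 2

2


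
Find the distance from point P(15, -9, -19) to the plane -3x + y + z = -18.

distance = |a·x₀ + b·y₀ + c·z₀ - d| / √(a² + b² + c²)
  = |(-3)·15 + 1·(-9) + 1·(-19) - (-18)| / √((-3)² + 1² + 1²)
  = |-45 - 9 - 19 + 18| / √(9 + 1 + 1)
  = |-55| / √11
  = 55 / 3.317
  ≈ 16.58

16.58


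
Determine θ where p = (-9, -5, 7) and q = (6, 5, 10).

p·q = (-9)·6 + (-5)·5 + 7·10 = -54 - 25 + 70 = -9
|p| = √((-9)² + (-5)² + 7²) = √155 ≈ 12.45
|q| = √(6² + 5² + 10²) = √161 ≈ 12.69
cos θ = (p·q)/(|p||q|) = -9/(12.45·12.69) ≈ -0.05697
θ = arccos(-0.05697) ≈ 93.27°

93.27°


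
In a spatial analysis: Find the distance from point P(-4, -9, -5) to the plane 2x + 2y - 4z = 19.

distance = |a·x₀ + b·y₀ + c·z₀ - d| / √(a² + b² + c²)
  = |2·(-4) + 2·(-9) + (-4)·(-5) - 19| / √(2² + 2² + (-4)²)
  = |-8 - 18 + 20 - 19| / √(4 + 4 + 16)
  = |-25| / √24
  = 25 / 4.899
  ≈ 5.103

5.103


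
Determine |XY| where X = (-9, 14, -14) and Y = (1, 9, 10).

d = √[(x₂-x₁)² + (y₂-y₁)² + (z₂-z₁)²]
  = √[10² + (-5)² + 24²]
  = √[100 + 25 + 576]
  = √701
  ≈ 26.48

26.48


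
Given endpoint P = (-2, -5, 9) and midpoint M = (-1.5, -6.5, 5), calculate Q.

Q = 2M - P
  = (2·(-1.5) - (-2), 2·(-6.5) - (-5), 2·5 - 9)
  = (-3 + 2, -13 + 5, 10 - 9)
  = (-1, -8, 1)

(-1, -8, 1)


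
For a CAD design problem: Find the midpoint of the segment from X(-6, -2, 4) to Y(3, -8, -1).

M = ((x₁+x₂)/2, (y₁+y₂)/2, (z₁+z₂)/2)
  = ((-6 + 3)/2, (-2 - 8)/2, (4 - 1)/2)
  = (-3/2, -10/2, 3/2)
  = (-1.5, -5, 1.5)

(-1.5, -5, 1.5)


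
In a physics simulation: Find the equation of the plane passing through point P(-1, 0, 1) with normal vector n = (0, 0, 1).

The plane through P with normal n = (a, b, c) satisfies n·(r - P) = 0,
i.e. ax + by + cz = a·x₀ + b·y₀ + c·z₀.
d = 0·(-1) + 0·0 + 1·1
  = 0 + 0 + 1
  = 1
Equation: z = 1

z = 1


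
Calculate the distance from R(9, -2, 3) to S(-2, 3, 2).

d = √[(x₂-x₁)² + (y₂-y₁)² + (z₂-z₁)²]
  = √[(-11)² + 5² + (-1)²]
  = √[121 + 25 + 1]
  = √147
  ≈ 12.12

12.12


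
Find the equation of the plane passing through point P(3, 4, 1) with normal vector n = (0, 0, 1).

The plane through P with normal n = (a, b, c) satisfies n·(r - P) = 0,
i.e. ax + by + cz = a·x₀ + b·y₀ + c·z₀.
d = 0·3 + 0·4 + 1·1
  = 0 + 0 + 1
  = 1
Equation: z = 1

z = 1


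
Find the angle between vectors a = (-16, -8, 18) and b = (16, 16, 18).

a·b = (-16)·16 + (-8)·16 + 18·18 = -256 - 128 + 324 = -60
|a| = √((-16)² + (-8)² + 18²) = √644 ≈ 25.38
|b| = √(16² + 16² + 18²) = √836 ≈ 28.91
cos θ = (a·b)/(|a||b|) = -60/(25.38·28.91) ≈ -0.08177
θ = arccos(-0.08177) ≈ 94.69°

94.69°


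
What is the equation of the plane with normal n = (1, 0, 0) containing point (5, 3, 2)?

The plane through P with normal n = (a, b, c) satisfies n·(r - P) = 0,
i.e. ax + by + cz = a·x₀ + b·y₀ + c·z₀.
d = 1·5 + 0·3 + 0·2
  = 5 + 0 + 0
  = 5
Equation: x = 5

x = 5


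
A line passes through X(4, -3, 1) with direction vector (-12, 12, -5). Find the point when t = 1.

P(t) = X + t·d
  = (4 + (-12)·1, -3 + 12·1, 1 + (-5)·1)
  = (4 - 12, -3 + 12, 1 - 5)
  = (-8, 9, -4)

(-8, 9, -4)


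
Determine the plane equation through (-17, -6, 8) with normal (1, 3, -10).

The plane through P with normal n = (a, b, c) satisfies n·(r - P) = 0,
i.e. ax + by + cz = a·x₀ + b·y₀ + c·z₀.
d = 1·(-17) + 3·(-6) + (-10)·8
  = -17 - 18 - 80
  = -115
Equation: x + 3y - 10z = -115

x + 3y - 10z = -115


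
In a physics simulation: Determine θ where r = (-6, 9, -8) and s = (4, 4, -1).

r·s = (-6)·4 + 9·4 + (-8)·(-1) = -24 + 36 + 8 = 20
|r| = √((-6)² + 9² + (-8)²) = √181 ≈ 13.45
|s| = √(4² + 4² + (-1)²) = √33 ≈ 5.745
cos θ = (r·s)/(|r||s|) = 20/(13.45·5.745) ≈ 0.2588
θ = arccos(0.2588) ≈ 75°

75°


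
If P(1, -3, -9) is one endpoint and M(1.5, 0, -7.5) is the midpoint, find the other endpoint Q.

Q = 2M - P
  = (2·1.5 - 1, 2·0 - (-3), 2·(-7.5) - (-9))
  = (3 - 1, 0 + 3, -15 + 9)
  = (2, 3, -6)

(2, 3, -6)


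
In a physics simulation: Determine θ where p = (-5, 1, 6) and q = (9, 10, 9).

p·q = (-5)·9 + 1·10 + 6·9 = -45 + 10 + 54 = 19
|p| = √((-5)² + 1² + 6²) = √62 ≈ 7.874
|q| = √(9² + 10² + 9²) = √262 ≈ 16.19
cos θ = (p·q)/(|p||q|) = 19/(7.874·16.19) ≈ 0.1491
θ = arccos(0.1491) ≈ 81.43°

81.43°


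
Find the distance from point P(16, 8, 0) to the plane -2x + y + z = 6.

distance = |a·x₀ + b·y₀ + c·z₀ - d| / √(a² + b² + c²)
  = |(-2)·16 + 1·8 + 1·0 - 6| / √((-2)² + 1² + 1²)
  = |-32 + 8 + 0 - 6| / √(4 + 1 + 1)
  = |-30| / √6
  = 30 / 2.449
  ≈ 12.25

12.25


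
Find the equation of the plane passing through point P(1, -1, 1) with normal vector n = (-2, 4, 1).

The plane through P with normal n = (a, b, c) satisfies n·(r - P) = 0,
i.e. ax + by + cz = a·x₀ + b·y₀ + c·z₀.
d = (-2)·1 + 4·(-1) + 1·1
  = -2 - 4 + 1
  = -5
Equation: -2x + 4y + z = -5

-2x + 4y + z = -5


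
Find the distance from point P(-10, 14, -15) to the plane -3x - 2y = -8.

distance = |a·x₀ + b·y₀ + c·z₀ - d| / √(a² + b² + c²)
  = |(-3)·(-10) + (-2)·14 + 0·(-15) - (-8)| / √((-3)² + (-2)² + 0²)
  = |30 - 28 + 0 + 8| / √(9 + 4 + 0)
  = |10| / √13
  = 10 / 3.606
  ≈ 2.774

2.774


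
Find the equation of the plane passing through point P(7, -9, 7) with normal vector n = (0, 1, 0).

The plane through P with normal n = (a, b, c) satisfies n·(r - P) = 0,
i.e. ax + by + cz = a·x₀ + b·y₀ + c·z₀.
d = 0·7 + 1·(-9) + 0·7
  = 0 - 9 + 0
  = -9
Equation: y = -9

y = -9


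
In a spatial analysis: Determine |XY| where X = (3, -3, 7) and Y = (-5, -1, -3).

d = √[(x₂-x₁)² + (y₂-y₁)² + (z₂-z₁)²]
  = √[(-8)² + 2² + (-10)²]
  = √[64 + 4 + 100]
  = √168
  ≈ 12.96

12.96


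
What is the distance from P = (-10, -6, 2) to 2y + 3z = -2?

distance = |a·x₀ + b·y₀ + c·z₀ - d| / √(a² + b² + c²)
  = |0·(-10) + 2·(-6) + 3·2 - (-2)| / √(0² + 2² + 3²)
  = |0 - 12 + 6 + 2| / √(0 + 4 + 9)
  = |-4| / √13
  = 4 / 3.606
  ≈ 1.109

1.109


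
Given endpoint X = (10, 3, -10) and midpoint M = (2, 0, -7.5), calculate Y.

Y = 2M - X
  = (2·2 - 10, 2·0 - 3, 2·(-7.5) - (-10))
  = (4 - 10, 0 - 3, -15 + 10)
  = (-6, -3, -5)

(-6, -3, -5)


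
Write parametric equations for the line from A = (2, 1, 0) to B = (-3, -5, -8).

Direction vector d = B - A = (-3 - 2, -5 - 1, -8 + 0) = (-5, -6, -8)
Parametric form r = A + t·d:
x = 2 - 5t, y = 1 - 6t, z = 0 - 8t

x = 2 - 5t, y = 1 - 6t, z = 0 - 8t


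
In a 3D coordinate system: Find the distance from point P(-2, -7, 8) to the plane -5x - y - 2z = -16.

distance = |a·x₀ + b·y₀ + c·z₀ - d| / √(a² + b² + c²)
  = |(-5)·(-2) + (-1)·(-7) + (-2)·8 - (-16)| / √((-5)² + (-1)² + (-2)²)
  = |10 + 7 - 16 + 16| / √(25 + 1 + 4)
  = |17| / √30
  = 17 / 5.477
  ≈ 3.104

3.104


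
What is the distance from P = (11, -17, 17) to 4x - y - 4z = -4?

distance = |a·x₀ + b·y₀ + c·z₀ - d| / √(a² + b² + c²)
  = |4·11 + (-1)·(-17) + (-4)·17 - (-4)| / √(4² + (-1)² + (-4)²)
  = |44 + 17 - 68 + 4| / √(16 + 1 + 16)
  = |-3| / √33
  = 3 / 5.745
  ≈ 0.5222

0.5222


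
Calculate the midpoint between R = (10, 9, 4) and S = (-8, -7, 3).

M = ((x₁+x₂)/2, (y₁+y₂)/2, (z₁+z₂)/2)
  = ((10 - 8)/2, (9 - 7)/2, (4 + 3)/2)
  = (2/2, 2/2, 7/2)
  = (1, 1, 3.5)

(1, 1, 3.5)


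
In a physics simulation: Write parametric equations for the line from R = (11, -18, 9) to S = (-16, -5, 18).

Direction vector d = S - R = (-16 - 11, -5 + 18, 18 - 9) = (-27, 13, 9)
Parametric form r = R + t·d:
x = 11 - 27t, y = -18 + 13t, z = 9 + 9t

x = 11 - 27t, y = -18 + 13t, z = 9 + 9t


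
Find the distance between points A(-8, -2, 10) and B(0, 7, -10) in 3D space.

d = √[(x₂-x₁)² + (y₂-y₁)² + (z₂-z₁)²]
  = √[8² + 9² + (-20)²]
  = √[64 + 81 + 400]
  = √545
  ≈ 23.35

23.35


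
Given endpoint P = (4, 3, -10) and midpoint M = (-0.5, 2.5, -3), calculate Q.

Q = 2M - P
  = (2·(-0.5) - 4, 2·2.5 - 3, 2·(-3) - (-10))
  = (-1 - 4, 5 - 3, -6 + 10)
  = (-5, 2, 4)

(-5, 2, 4)


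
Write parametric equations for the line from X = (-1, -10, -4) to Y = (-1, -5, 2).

Direction vector d = Y - X = (-1 + 1, -5 + 10, 2 + 4) = (0, 5, 6)
Parametric form r = X + t·d:
x = -1, y = -10 + 5t, z = -4 + 6t

x = -1, y = -10 + 5t, z = -4 + 6t


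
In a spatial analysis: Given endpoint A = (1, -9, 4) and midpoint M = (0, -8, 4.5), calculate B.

B = 2M - A
  = (2·0 - 1, 2·(-8) - (-9), 2·4.5 - 4)
  = (0 - 1, -16 + 9, 9 - 4)
  = (-1, -7, 5)

(-1, -7, 5)


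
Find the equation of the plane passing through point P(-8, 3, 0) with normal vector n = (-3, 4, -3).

The plane through P with normal n = (a, b, c) satisfies n·(r - P) = 0,
i.e. ax + by + cz = a·x₀ + b·y₀ + c·z₀.
d = (-3)·(-8) + 4·3 + (-3)·0
  = 24 + 12 + 0
  = 36
Equation: -3x + 4y - 3z = 36

-3x + 4y - 3z = 36


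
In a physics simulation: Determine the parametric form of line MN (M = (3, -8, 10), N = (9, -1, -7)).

Direction vector d = N - M = (9 - 3, -1 + 8, -7 - 10) = (6, 7, -17)
Parametric form r = M + t·d:
x = 3 + 6t, y = -8 + 7t, z = 10 - 17t

x = 3 + 6t, y = -8 + 7t, z = 10 - 17t


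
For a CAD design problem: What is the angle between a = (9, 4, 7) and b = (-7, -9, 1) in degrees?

a·b = 9·(-7) + 4·(-9) + 7·1 = -63 - 36 + 7 = -92
|a| = √(9² + 4² + 7²) = √146 ≈ 12.08
|b| = √((-7)² + (-9)² + 1²) = √131 ≈ 11.45
cos θ = (a·b)/(|a||b|) = -92/(12.08·11.45) ≈ -0.6652
θ = arccos(-0.6652) ≈ 131.7°

131.7°


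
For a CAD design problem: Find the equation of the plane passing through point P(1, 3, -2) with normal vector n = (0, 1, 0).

The plane through P with normal n = (a, b, c) satisfies n·(r - P) = 0,
i.e. ax + by + cz = a·x₀ + b·y₀ + c·z₀.
d = 0·1 + 1·3 + 0·(-2)
  = 0 + 3 + 0
  = 3
Equation: y = 3

y = 3


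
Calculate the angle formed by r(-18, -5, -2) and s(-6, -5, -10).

r·s = (-18)·(-6) + (-5)·(-5) + (-2)·(-10) = 108 + 25 + 20 = 153
|r| = √((-18)² + (-5)² + (-2)²) = √353 ≈ 18.79
|s| = √((-6)² + (-5)² + (-10)²) = √161 ≈ 12.69
cos θ = (r·s)/(|r||s|) = 153/(18.79·12.69) ≈ 0.6418
θ = arccos(0.6418) ≈ 50.07°

50.07°


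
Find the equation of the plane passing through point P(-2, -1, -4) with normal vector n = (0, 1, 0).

The plane through P with normal n = (a, b, c) satisfies n·(r - P) = 0,
i.e. ax + by + cz = a·x₀ + b·y₀ + c·z₀.
d = 0·(-2) + 1·(-1) + 0·(-4)
  = 0 - 1 + 0
  = -1
Equation: y = -1

y = -1


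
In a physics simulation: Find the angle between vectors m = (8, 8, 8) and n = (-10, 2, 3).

m·n = 8·(-10) + 8·2 + 8·3 = -80 + 16 + 24 = -40
|m| = √(8² + 8² + 8²) = √192 ≈ 13.86
|n| = √((-10)² + 2² + 3²) = √113 ≈ 10.63
cos θ = (m·n)/(|m||n|) = -40/(13.86·10.63) ≈ -0.2716
θ = arccos(-0.2716) ≈ 105.8°

105.8°


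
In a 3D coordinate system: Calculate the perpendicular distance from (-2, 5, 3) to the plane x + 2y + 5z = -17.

distance = |a·x₀ + b·y₀ + c·z₀ - d| / √(a² + b² + c²)
  = |1·(-2) + 2·5 + 5·3 - (-17)| / √(1² + 2² + 5²)
  = |-2 + 10 + 15 + 17| / √(1 + 4 + 25)
  = |40| / √30
  = 40 / 5.477
  ≈ 7.303

7.303


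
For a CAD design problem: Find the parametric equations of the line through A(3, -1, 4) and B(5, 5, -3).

Direction vector d = B - A = (5 - 3, 5 + 1, -3 - 4) = (2, 6, -7)
Parametric form r = A + t·d:
x = 3 + 2t, y = -1 + 6t, z = 4 - 7t

x = 3 + 2t, y = -1 + 6t, z = 4 - 7t


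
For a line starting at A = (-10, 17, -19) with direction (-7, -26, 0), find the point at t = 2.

P(t) = A + t·d
  = (-10 + (-7)·2, 17 + (-26)·2, -19 + 0·2)
  = (-10 - 14, 17 - 52, -19 + 0)
  = (-24, -35, -19)

(-24, -35, -19)


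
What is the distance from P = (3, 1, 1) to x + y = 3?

distance = |a·x₀ + b·y₀ + c·z₀ - d| / √(a² + b² + c²)
  = |1·3 + 1·1 + 0·1 - 3| / √(1² + 1² + 0²)
  = |3 + 1 + 0 - 3| / √(1 + 1 + 0)
  = |1| / √2
  = 1 / 1.414
  ≈ 0.7071

0.7071


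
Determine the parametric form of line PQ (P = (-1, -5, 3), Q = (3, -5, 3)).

Direction vector d = Q - P = (3 + 1, -5 + 5, 3 - 3) = (4, 0, 0)
Parametric form r = P + t·d:
x = -1 + 4t, y = -5, z = 3

x = -1 + 4t, y = -5, z = 3


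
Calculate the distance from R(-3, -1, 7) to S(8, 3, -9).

d = √[(x₂-x₁)² + (y₂-y₁)² + (z₂-z₁)²]
  = √[11² + 4² + (-16)²]
  = √[121 + 16 + 256]
  = √393
  ≈ 19.82

19.82


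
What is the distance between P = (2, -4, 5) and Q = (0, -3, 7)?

d = √[(x₂-x₁)² + (y₂-y₁)² + (z₂-z₁)²]
  = √[(-2)² + 1² + 2²]
  = √[4 + 1 + 4]
  = √9
  ≈ 3

3


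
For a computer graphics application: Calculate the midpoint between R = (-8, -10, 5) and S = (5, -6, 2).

M = ((x₁+x₂)/2, (y₁+y₂)/2, (z₁+z₂)/2)
  = ((-8 + 5)/2, (-10 - 6)/2, (5 + 2)/2)
  = (-3/2, -16/2, 7/2)
  = (-1.5, -8, 3.5)

(-1.5, -8, 3.5)


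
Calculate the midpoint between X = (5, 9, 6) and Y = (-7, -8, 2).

M = ((x₁+x₂)/2, (y₁+y₂)/2, (z₁+z₂)/2)
  = ((5 - 7)/2, (9 - 8)/2, (6 + 2)/2)
  = (-2/2, 1/2, 8/2)
  = (-1, 0.5, 4)

(-1, 0.5, 4)


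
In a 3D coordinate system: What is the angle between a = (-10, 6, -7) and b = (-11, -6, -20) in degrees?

a·b = (-10)·(-11) + 6·(-6) + (-7)·(-20) = 110 - 36 + 140 = 214
|a| = √((-10)² + 6² + (-7)²) = √185 ≈ 13.6
|b| = √((-11)² + (-6)² + (-20)²) = √557 ≈ 23.6
cos θ = (a·b)/(|a||b|) = 214/(13.6·23.6) ≈ 0.6667
θ = arccos(0.6667) ≈ 48.19°

48.19°


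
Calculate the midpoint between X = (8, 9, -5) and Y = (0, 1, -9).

M = ((x₁+x₂)/2, (y₁+y₂)/2, (z₁+z₂)/2)
  = ((8 + 0)/2, (9 + 1)/2, (-5 - 9)/2)
  = (8/2, 10/2, -14/2)
  = (4, 5, -7)

(4, 5, -7)


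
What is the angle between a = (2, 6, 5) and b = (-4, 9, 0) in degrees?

a·b = 2·(-4) + 6·9 + 5·0 = -8 + 54 + 0 = 46
|a| = √(2² + 6² + 5²) = √65 ≈ 8.062
|b| = √((-4)² + 9² + 0²) = √97 ≈ 9.849
cos θ = (a·b)/(|a||b|) = 46/(8.062·9.849) ≈ 0.5793
θ = arccos(0.5793) ≈ 54.6°

54.6°


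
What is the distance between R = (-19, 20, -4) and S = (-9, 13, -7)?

d = √[(x₂-x₁)² + (y₂-y₁)² + (z₂-z₁)²]
  = √[10² + (-7)² + (-3)²]
  = √[100 + 49 + 9]
  = √158
  ≈ 12.57

12.57


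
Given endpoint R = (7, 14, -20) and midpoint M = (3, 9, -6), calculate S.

S = 2M - R
  = (2·3 - 7, 2·9 - 14, 2·(-6) - (-20))
  = (6 - 7, 18 - 14, -12 + 20)
  = (-1, 4, 8)

(-1, 4, 8)


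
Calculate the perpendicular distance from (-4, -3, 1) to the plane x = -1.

distance = |a·x₀ + b·y₀ + c·z₀ - d| / √(a² + b² + c²)
  = |1·(-4) + 0·(-3) + 0·1 - (-1)| / √(1² + 0² + 0²)
  = |-4 + 0 + 0 + 1| / √(1 + 0 + 0)
  = |-3| / √1
  = 3 / 1
  ≈ 3

3


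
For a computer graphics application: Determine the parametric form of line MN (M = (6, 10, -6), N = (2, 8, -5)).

Direction vector d = N - M = (2 - 6, 8 - 10, -5 + 6) = (-4, -2, 1)
Parametric form r = M + t·d:
x = 6 - 4t, y = 10 - 2t, z = -6 + t

x = 6 - 4t, y = 10 - 2t, z = -6 + t


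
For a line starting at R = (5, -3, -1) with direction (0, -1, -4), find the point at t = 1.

P(t) = R + t·d
  = (5 + 0·1, -3 + (-1)·1, -1 + (-4)·1)
  = (5 + 0, -3 - 1, -1 - 4)
  = (5, -4, -5)

(5, -4, -5)


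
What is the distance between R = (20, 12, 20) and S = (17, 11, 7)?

d = √[(x₂-x₁)² + (y₂-y₁)² + (z₂-z₁)²]
  = √[(-3)² + (-1)² + (-13)²]
  = √[9 + 1 + 169]
  = √179
  ≈ 13.38

13.38


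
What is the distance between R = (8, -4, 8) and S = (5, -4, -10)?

d = √[(x₂-x₁)² + (y₂-y₁)² + (z₂-z₁)²]
  = √[(-3)² + 0² + (-18)²]
  = √[9 + 0 + 324]
  = √333
  ≈ 18.25

18.25


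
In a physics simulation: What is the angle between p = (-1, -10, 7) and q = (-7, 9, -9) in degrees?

p·q = (-1)·(-7) + (-10)·9 + 7·(-9) = 7 - 90 - 63 = -146
|p| = √((-1)² + (-10)² + 7²) = √150 ≈ 12.25
|q| = √((-7)² + 9² + (-9)²) = √211 ≈ 14.53
cos θ = (p·q)/(|p||q|) = -146/(12.25·14.53) ≈ -0.8207
θ = arccos(-0.8207) ≈ 145.2°

145.2°
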